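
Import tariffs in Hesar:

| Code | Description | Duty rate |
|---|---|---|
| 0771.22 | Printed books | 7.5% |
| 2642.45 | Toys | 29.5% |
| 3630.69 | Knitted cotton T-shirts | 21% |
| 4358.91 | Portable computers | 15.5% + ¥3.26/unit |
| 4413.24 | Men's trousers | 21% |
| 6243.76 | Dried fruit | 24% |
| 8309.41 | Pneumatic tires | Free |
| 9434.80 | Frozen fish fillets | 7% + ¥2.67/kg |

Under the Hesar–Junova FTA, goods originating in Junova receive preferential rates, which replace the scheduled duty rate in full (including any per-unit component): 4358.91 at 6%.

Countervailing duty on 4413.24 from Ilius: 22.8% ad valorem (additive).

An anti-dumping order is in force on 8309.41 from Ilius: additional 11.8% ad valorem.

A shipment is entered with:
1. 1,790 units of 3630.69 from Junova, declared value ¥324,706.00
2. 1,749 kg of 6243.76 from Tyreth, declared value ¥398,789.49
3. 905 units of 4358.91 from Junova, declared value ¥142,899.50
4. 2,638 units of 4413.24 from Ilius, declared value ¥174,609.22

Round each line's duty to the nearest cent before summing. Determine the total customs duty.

¥248,950.55

Line 1 (3630.69, Junova, 1,790 units, ¥324,706.00):
Base rate for 3630.69 is 21%.
Origin Junova is the FTA partner but 3630.69 is not on the preference list; base rate stands.
Duty = ¥324,706.00 × 21% = ¥68,188.26.
Line 2 (6243.76, Tyreth, 1,749 kg, ¥398,789.49):
Base rate for 6243.76 is 24%.
Duty = ¥398,789.49 × 24% = ¥95,709.48.
Line 3 (4358.91, Junova, 905 units, ¥142,899.50):
Base rate for 4358.91 is 15.5% + ¥3.26/unit.
Origin Junova qualifies under the Hesar–Junova agreement and 4358.91 is covered: preferential rate 6% applies instead.
Duty = ¥142,899.50 × 6% = ¥8,573.97.
Line 4 (4413.24, Ilius, 2,638 units, ¥174,609.22):
Base rate for 4413.24 is 21%.
Additional duty on 4413.24 from Ilius: +22.8%. Applied ad valorem rate: 21% + 22.8% = 43.8%.
Duty = ¥174,609.22 × 43.8% = ¥76,478.84.
Total = ¥68,188.26 + ¥95,709.48 + ¥8,573.97 + ¥76,478.84 = ¥248,950.55.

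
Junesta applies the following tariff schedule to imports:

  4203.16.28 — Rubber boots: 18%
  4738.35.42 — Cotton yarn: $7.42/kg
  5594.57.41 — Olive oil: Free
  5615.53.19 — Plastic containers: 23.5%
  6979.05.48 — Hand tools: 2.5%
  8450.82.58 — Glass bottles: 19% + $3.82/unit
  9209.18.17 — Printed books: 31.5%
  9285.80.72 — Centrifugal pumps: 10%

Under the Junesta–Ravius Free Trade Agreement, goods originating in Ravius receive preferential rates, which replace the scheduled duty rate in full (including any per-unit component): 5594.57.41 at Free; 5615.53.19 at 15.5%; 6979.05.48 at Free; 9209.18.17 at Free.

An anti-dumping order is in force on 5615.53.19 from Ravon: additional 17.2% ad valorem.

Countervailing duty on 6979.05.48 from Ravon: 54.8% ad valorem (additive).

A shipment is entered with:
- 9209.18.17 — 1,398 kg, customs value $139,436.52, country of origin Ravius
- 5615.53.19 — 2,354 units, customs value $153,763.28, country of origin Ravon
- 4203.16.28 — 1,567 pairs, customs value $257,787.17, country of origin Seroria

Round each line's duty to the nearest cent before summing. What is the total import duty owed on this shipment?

$108,983.34

Line 1 (9209.18.17, Ravius, 1,398 kg, $139,436.52):
Base rate for 9209.18.17 is 31.5%.
Origin Ravius qualifies under the Junesta–Ravius agreement and 9209.18.17 is covered: preferential rate Free applies instead.
Duty = $139,436.52 × 0% = $0.00.
Line 2 (5615.53.19, Ravon, 2,354 units, $153,763.28):
Base rate for 5615.53.19 is 23.5%.
5615.53.19 has an FTA preferential rate, but origin Ravon is not Ravius; base rate stands.
Additional duty on 5615.53.19 from Ravon: +17.2%. Applied ad valorem rate: 23.5% + 17.2% = 40.7%.
Duty = $153,763.28 × 40.7% = $62,581.65.
Line 3 (4203.16.28, Seroria, 1,567 pairs, $257,787.17):
Base rate for 4203.16.28 is 18%.
Duty = $257,787.17 × 18% = $46,401.69.
Total = $0.00 + $62,581.65 + $46,401.69 = $108,983.34.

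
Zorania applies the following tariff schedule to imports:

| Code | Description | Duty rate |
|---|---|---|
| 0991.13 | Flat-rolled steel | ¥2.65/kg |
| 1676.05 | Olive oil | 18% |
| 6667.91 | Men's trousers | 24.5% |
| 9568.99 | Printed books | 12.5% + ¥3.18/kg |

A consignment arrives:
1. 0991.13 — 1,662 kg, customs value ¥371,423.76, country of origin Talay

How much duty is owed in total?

Line 1 (0991.13, Talay, 1,662 kg, ¥371,423.76):
Base rate for 0991.13 is ¥2.65/kg.
Duty = 1,662 × ¥2.65 = ¥4,404.30.

¥4,404.30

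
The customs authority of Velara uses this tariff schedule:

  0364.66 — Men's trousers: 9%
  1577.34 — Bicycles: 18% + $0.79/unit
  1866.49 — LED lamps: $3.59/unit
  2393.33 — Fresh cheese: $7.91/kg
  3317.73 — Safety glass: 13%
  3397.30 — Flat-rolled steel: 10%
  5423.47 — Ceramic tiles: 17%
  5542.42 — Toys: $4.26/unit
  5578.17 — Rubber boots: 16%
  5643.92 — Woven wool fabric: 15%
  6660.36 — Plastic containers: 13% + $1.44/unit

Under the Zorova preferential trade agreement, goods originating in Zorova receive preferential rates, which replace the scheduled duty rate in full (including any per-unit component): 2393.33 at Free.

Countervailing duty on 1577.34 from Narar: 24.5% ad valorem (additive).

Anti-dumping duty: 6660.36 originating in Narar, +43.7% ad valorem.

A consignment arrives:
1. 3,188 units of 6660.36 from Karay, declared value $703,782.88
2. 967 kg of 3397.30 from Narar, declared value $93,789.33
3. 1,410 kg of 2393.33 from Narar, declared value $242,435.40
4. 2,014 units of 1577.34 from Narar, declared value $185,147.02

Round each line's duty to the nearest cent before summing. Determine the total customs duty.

$196,893.06

Line 1 (6660.36, Karay, 3,188 units, $703,782.88):
Base rate for 6660.36 is 13% + $1.44/unit.
The additional-duty order on 6660.36 targets Narar, not Karay; it does not apply.
Duty = $703,782.88 × 13% + 3,188 × $1.44 = $96,082.49.
Line 2 (3397.30, Narar, 967 kg, $93,789.33):
Base rate for 3397.30 is 10%.
Duty = $93,789.33 × 10% = $9,378.93.
Line 3 (2393.33, Narar, 1,410 kg, $242,435.40):
Base rate for 2393.33 is $7.91/kg.
2393.33 has an FTA preferential rate, but origin Narar is not Zorova; base rate stands.
Duty = 1,410 × $7.91 = $11,153.10.
Line 4 (1577.34, Narar, 2,014 units, $185,147.02):
Base rate for 1577.34 is 18% + $0.79/unit.
Additional duty on 1577.34 from Narar: +24.5%. Applied ad valorem rate: 18% + 24.5% = 42.5%.
Duty = $185,147.02 × 42.5% + 2,014 × $0.79 = $80,278.54.
Total = $96,082.49 + $9,378.93 + $11,153.10 + $80,278.54 = $196,893.06.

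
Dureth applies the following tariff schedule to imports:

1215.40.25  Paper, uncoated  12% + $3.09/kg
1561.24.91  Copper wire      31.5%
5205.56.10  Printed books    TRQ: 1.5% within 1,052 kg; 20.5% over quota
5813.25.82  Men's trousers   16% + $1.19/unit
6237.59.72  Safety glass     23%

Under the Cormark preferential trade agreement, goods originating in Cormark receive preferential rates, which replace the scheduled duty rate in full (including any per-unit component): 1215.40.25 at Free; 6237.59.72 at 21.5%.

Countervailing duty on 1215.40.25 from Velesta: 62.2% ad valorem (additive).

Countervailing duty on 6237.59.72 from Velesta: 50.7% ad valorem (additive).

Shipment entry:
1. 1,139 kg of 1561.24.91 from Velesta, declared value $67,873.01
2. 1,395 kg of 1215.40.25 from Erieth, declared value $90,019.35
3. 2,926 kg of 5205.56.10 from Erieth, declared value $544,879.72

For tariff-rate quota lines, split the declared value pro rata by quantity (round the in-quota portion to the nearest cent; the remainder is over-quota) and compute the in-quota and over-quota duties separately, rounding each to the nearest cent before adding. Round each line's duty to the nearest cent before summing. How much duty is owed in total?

Line 1 (1561.24.91, Velesta, 1,139 kg, $67,873.01):
Base rate for 1561.24.91 is 31.5%.
Duty = $67,873.01 × 31.5% = $21,380.00.
Line 2 (1215.40.25, Erieth, 1,395 kg, $90,019.35):
Base rate for 1215.40.25 is 12% + $3.09/kg.
1215.40.25 has an FTA preferential rate, but origin Erieth is not Cormark; base rate stands.
The additional-duty order on 1215.40.25 targets Velesta, not Erieth; it does not apply.
Duty = $90,019.35 × 12% + 1,395 × $3.09 = $15,112.87.
Line 3 (5205.56.10, Erieth, 2,926 kg, $544,879.72):
Code 5205.56.10 is under a tariff-rate quota (threshold 1,052 kg). In-quota: 1,052 kg at 1.5%; over-quota: 1,874 kg at 20.5%.
Pro-rata value split: in-quota = $544,879.72 × 1,052/2,926 = $195,903.44; over-quota = $544,879.72 − $195,903.44 = $348,976.28.
In-quota duty = $195,903.44 × 1.5% = $2,938.55. Over-quota duty = $348,976.28 × 20.5% = $71,540.14.
Line duty = $2,938.55 + $71,540.14 = $74,478.69.
Total = $21,380.00 + $15,112.87 + $74,478.69 = $110,971.56.

$110,971.56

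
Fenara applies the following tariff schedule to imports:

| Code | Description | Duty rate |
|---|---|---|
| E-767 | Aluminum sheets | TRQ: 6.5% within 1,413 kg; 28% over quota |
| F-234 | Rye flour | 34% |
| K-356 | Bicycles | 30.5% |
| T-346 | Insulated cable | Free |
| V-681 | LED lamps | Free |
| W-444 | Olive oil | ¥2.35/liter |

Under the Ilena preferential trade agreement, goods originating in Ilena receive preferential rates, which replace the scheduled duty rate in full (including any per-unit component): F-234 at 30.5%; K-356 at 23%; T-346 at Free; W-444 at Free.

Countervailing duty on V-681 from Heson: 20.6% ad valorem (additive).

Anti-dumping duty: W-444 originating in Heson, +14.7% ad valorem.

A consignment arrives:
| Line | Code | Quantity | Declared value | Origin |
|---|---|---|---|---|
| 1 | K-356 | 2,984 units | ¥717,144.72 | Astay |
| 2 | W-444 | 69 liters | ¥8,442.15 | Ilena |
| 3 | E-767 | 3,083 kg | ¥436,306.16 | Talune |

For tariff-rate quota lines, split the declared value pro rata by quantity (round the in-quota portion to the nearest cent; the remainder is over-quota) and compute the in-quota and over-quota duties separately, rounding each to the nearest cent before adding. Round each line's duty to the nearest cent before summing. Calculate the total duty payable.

Line 1 (K-356, Astay, 2,984 units, ¥717,144.72):
Base rate for K-356 is 30.5%.
K-356 has an FTA preferential rate, but origin Astay is not Ilena; base rate stands.
Duty = ¥717,144.72 × 30.5% = ¥218,729.14.
Line 2 (W-444, Ilena, 69 liters, ¥8,442.15):
Base rate for W-444 is ¥2.35/liter.
Origin Ilena qualifies under the Fenara–Ilena agreement and W-444 is covered: preferential rate Free applies instead.
The additional-duty order on W-444 targets Heson, not Ilena; it does not apply.
Duty = ¥8,442.15 × 0% = ¥0.00.
Line 3 (E-767, Talune, 3,083 kg, ¥436,306.16):
Code E-767 is under a tariff-rate quota (threshold 1,413 kg). In-quota: 1,413 kg at 6.5%; over-quota: 1,670 kg at 28%.
Pro-rata value split: in-quota = ¥436,306.16 × 1,413/3,083 = ¥199,967.76; over-quota = ¥436,306.16 − ¥199,967.76 = ¥236,338.40.
In-quota duty = ¥199,967.76 × 6.5% = ¥12,997.90. Over-quota duty = ¥236,338.40 × 28% = ¥66,174.75.
Line duty = ¥12,997.90 + ¥66,174.75 = ¥79,172.65.
Total = ¥218,729.14 + ¥0.00 + ¥79,172.65 = ¥297,901.79.

¥297,901.79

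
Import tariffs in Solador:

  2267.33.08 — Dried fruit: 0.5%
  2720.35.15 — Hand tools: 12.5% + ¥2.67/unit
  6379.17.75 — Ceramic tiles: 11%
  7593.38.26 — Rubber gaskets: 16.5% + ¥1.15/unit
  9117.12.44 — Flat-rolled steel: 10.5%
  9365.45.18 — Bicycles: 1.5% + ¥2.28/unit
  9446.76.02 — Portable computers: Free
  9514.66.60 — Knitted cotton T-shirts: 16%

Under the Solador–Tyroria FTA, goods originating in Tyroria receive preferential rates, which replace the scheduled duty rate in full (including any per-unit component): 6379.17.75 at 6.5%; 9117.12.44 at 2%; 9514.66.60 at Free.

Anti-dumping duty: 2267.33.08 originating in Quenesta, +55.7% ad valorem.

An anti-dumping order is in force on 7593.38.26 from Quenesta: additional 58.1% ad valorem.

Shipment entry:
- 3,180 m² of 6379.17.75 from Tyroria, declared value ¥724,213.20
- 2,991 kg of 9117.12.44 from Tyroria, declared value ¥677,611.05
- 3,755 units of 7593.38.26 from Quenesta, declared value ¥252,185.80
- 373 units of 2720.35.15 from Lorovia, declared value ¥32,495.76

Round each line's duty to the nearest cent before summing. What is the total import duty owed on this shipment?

¥258,132.82

Line 1 (6379.17.75, Tyroria, 3,180 m², ¥724,213.20):
Base rate for 6379.17.75 is 11%.
Origin Tyroria qualifies under the Solador–Tyroria agreement and 6379.17.75 is covered: preferential rate 6.5% applies instead.
Duty = ¥724,213.20 × 6.5% = ¥47,073.86.
Line 2 (9117.12.44, Tyroria, 2,991 kg, ¥677,611.05):
Base rate for 9117.12.44 is 10.5%.
Origin Tyroria qualifies under the Solador–Tyroria agreement and 9117.12.44 is covered: preferential rate 2% applies instead.
Duty = ¥677,611.05 × 2% = ¥13,552.22.
Line 3 (7593.38.26, Quenesta, 3,755 units, ¥252,185.80):
Base rate for 7593.38.26 is 16.5% + ¥1.15/unit.
Additional duty on 7593.38.26 from Quenesta: +58.1%. Applied ad valorem rate: 16.5% + 58.1% = 74.6%.
Duty = ¥252,185.80 × 74.6% + 3,755 × ¥1.15 = ¥192,448.86.
Line 4 (2720.35.15, Lorovia, 373 units, ¥32,495.76):
Base rate for 2720.35.15 is 12.5% + ¥2.67/unit.
Duty = ¥32,495.76 × 12.5% + 373 × ¥2.67 = ¥5,057.88.
Total = ¥47,073.86 + ¥13,552.22 + ¥192,448.86 + ¥5,057.88 = ¥258,132.82.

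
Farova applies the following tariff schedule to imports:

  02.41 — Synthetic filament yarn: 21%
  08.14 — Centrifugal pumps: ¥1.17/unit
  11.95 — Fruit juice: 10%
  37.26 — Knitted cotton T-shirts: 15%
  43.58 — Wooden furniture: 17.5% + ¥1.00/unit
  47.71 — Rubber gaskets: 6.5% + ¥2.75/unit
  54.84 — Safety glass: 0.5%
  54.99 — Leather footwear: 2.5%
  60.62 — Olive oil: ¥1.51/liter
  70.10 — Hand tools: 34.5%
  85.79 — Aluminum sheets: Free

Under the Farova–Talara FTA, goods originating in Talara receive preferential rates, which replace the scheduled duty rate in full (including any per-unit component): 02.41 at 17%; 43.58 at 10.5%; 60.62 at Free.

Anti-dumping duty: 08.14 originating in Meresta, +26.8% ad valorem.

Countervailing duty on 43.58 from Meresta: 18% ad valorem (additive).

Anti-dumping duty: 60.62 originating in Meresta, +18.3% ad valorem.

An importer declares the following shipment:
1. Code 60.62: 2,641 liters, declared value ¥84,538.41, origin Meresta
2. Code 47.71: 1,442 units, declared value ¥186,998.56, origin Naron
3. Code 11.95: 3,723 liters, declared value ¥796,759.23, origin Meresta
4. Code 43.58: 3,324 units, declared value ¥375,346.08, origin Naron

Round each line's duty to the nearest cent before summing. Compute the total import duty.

Line 1 (60.62, Meresta, 2,641 liters, ¥84,538.41):
Base rate for 60.62 is ¥1.51/liter.
60.62 has an FTA preferential rate, but origin Meresta is not Talara; base rate stands.
Additional duty on 60.62 from Meresta: +18.3% ad valorem. Applied ad valorem rate = 18.3%.
Duty = ¥84,538.41 × 18.3% + 2,641 × ¥1.51 = ¥19,458.44.
Line 2 (47.71, Naron, 1,442 units, ¥186,998.56):
Base rate for 47.71 is 6.5% + ¥2.75/unit.
Duty = ¥186,998.56 × 6.5% + 1,442 × ¥2.75 = ¥16,120.41.
Line 3 (11.95, Meresta, 3,723 liters, ¥796,759.23):
Base rate for 11.95 is 10%.
Duty = ¥796,759.23 × 10% = ¥79,675.92.
Line 4 (43.58, Naron, 3,324 units, ¥375,346.08):
Base rate for 43.58 is 17.5% + ¥1.00/unit.
43.58 has an FTA preferential rate, but origin Naron is not Talara; base rate stands.
The additional-duty order on 43.58 targets Meresta, not Naron; it does not apply.
Duty = ¥375,346.08 × 17.5% + 3,324 × ¥1.00 = ¥69,009.56.
Total = ¥19,458.44 + ¥16,120.41 + ¥79,675.92 + ¥69,009.56 = ¥184,264.33.

¥184,264.33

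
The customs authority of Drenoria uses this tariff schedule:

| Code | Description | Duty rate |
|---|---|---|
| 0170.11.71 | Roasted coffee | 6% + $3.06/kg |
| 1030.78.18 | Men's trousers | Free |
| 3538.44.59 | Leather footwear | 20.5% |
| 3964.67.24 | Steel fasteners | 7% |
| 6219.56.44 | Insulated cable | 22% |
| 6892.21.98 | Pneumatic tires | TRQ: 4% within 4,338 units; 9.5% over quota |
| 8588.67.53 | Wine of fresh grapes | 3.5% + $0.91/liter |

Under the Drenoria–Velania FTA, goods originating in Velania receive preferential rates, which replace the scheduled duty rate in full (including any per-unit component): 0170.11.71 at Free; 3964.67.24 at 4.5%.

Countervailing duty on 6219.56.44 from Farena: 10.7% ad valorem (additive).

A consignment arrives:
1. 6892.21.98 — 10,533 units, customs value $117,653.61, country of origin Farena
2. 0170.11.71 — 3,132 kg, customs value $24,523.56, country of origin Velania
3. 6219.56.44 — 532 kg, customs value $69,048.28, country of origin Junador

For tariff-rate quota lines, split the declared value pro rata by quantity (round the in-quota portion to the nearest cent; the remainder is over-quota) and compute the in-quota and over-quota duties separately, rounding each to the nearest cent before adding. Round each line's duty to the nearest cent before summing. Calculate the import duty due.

$23,702.66

Line 1 (6892.21.98, Farena, 10,533 units, $117,653.61):
Code 6892.21.98 is under a tariff-rate quota (threshold 4,338 units). In-quota: 4,338 units at 4%; over-quota: 6,195 units at 9.5%.
Pro-rata value split: in-quota = $117,653.61 × 4,338/10,533 = $48,455.46; over-quota = $117,653.61 − $48,455.46 = $69,198.15.
In-quota duty = $48,455.46 × 4% = $1,938.22. Over-quota duty = $69,198.15 × 9.5% = $6,573.82.
Line duty = $1,938.22 + $6,573.82 = $8,512.04.
Line 2 (0170.11.71, Velania, 3,132 kg, $24,523.56):
Base rate for 0170.11.71 is 6% + $3.06/kg.
Origin Velania qualifies under the Drenoria–Velania agreement and 0170.11.71 is covered: preferential rate Free applies instead.
Duty = $24,523.56 × 0% = $0.00.
Line 3 (6219.56.44, Junador, 532 kg, $69,048.28):
Base rate for 6219.56.44 is 22%.
The additional-duty order on 6219.56.44 targets Farena, not Junador; it does not apply.
Duty = $69,048.28 × 22% = $15,190.62.
Total = $8,512.04 + $0.00 + $15,190.62 = $23,702.66.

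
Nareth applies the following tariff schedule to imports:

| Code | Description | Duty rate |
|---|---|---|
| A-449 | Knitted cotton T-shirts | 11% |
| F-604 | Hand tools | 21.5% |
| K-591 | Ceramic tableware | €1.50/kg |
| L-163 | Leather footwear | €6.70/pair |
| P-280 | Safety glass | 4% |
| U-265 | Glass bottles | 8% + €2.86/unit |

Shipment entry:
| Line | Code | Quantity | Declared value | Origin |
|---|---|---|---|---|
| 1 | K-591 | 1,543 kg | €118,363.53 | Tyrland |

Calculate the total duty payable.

€2,314.50

Line 1 (K-591, Tyrland, 1,543 kg, €118,363.53):
Base rate for K-591 is €1.50/kg.
Duty = 1,543 × €1.50 = €2,314.50.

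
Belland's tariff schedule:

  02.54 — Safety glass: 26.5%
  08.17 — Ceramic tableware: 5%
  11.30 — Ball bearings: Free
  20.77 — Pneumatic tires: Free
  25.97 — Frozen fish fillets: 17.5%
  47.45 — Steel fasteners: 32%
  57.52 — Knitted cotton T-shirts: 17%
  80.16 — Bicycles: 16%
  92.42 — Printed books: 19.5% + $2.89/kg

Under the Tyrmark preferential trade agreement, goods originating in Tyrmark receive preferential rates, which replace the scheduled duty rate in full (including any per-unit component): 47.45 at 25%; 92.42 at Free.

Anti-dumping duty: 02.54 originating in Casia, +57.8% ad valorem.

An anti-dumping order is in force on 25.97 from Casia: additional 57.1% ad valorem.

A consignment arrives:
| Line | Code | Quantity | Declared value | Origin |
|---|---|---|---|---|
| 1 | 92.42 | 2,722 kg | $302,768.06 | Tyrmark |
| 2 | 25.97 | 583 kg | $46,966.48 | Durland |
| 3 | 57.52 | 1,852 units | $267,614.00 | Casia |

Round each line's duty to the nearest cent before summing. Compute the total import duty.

Line 1 (92.42, Tyrmark, 2,722 kg, $302,768.06):
Base rate for 92.42 is 19.5% + $2.89/kg.
Origin Tyrmark qualifies under the Belland–Tyrmark agreement and 92.42 is covered: preferential rate Free applies instead.
Duty = $302,768.06 × 0% = $0.00.
Line 2 (25.97, Durland, 583 kg, $46,966.48):
Base rate for 25.97 is 17.5%.
The additional-duty order on 25.97 targets Casia, not Durland; it does not apply.
Duty = $46,966.48 × 17.5% = $8,219.13.
Line 3 (57.52, Casia, 1,852 units, $267,614.00):
Base rate for 57.52 is 17%.
Duty = $267,614.00 × 17% = $45,494.38.
Total = $0.00 + $8,219.13 + $45,494.38 = $53,713.51.

$53,713.51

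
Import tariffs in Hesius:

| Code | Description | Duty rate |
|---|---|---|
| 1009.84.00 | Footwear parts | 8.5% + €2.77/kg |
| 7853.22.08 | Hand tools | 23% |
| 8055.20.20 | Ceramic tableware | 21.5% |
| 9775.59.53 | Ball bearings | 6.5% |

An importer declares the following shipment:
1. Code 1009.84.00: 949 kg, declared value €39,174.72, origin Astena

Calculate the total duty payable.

€5,958.58

Line 1 (1009.84.00, Astena, 949 kg, €39,174.72):
Base rate for 1009.84.00 is 8.5% + €2.77/kg.
Duty = €39,174.72 × 8.5% + 949 × €2.77 = €5,958.58.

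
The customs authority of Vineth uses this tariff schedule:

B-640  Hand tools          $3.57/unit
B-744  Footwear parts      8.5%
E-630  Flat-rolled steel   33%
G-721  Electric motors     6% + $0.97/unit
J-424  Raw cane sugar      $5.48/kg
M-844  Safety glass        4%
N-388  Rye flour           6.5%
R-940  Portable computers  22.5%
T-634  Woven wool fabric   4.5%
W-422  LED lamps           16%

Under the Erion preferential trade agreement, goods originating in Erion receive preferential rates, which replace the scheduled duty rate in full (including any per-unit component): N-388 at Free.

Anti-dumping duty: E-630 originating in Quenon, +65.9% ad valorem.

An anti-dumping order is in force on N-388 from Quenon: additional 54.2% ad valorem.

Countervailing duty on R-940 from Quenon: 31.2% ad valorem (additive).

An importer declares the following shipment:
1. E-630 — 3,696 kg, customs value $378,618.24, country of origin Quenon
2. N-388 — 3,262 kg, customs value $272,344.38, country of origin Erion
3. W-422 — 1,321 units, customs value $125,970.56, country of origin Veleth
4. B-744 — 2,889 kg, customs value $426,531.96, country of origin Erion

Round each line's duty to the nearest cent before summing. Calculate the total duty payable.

Line 1 (E-630, Quenon, 3,696 kg, $378,618.24):
Base rate for E-630 is 33%.
Additional duty on E-630 from Quenon: +65.9%. Applied ad valorem rate: 33% + 65.9% = 98.9%.
Duty = $378,618.24 × 98.9% = $374,453.44.
Line 2 (N-388, Erion, 3,262 kg, $272,344.38):
Base rate for N-388 is 6.5%.
Origin Erion qualifies under the Vineth–Erion agreement and N-388 is covered: preferential rate Free applies instead.
The additional-duty order on N-388 targets Quenon, not Erion; it does not apply.
Duty = $272,344.38 × 0% = $0.00.
Line 3 (W-422, Veleth, 1,321 units, $125,970.56):
Base rate for W-422 is 16%.
Duty = $125,970.56 × 16% = $20,155.29.
Line 4 (B-744, Erion, 2,889 kg, $426,531.96):
Base rate for B-744 is 8.5%.
Origin Erion is the FTA partner but B-744 is not on the preference list; base rate stands.
Duty = $426,531.96 × 8.5% = $36,255.22.
Total = $374,453.44 + $0.00 + $20,155.29 + $36,255.22 = $430,863.95.

$430,863.95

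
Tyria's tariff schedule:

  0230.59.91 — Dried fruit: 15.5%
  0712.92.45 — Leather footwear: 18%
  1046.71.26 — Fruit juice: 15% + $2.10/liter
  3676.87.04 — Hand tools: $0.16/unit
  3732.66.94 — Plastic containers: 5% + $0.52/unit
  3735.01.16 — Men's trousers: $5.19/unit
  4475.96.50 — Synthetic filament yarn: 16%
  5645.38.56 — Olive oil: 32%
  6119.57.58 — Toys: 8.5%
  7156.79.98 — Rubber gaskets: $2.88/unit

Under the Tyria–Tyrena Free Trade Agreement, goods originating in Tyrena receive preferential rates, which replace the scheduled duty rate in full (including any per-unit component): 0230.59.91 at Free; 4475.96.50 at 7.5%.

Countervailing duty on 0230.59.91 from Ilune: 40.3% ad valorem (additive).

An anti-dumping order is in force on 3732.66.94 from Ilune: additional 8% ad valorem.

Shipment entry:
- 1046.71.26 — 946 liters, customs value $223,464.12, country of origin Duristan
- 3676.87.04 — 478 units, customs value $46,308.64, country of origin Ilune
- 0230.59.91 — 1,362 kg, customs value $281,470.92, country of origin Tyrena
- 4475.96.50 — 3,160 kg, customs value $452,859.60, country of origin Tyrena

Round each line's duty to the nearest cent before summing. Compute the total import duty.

Line 1 (1046.71.26, Duristan, 946 liters, $223,464.12):
Base rate for 1046.71.26 is 15% + $2.10/liter.
Duty = $223,464.12 × 15% + 946 × $2.10 = $35,506.22.
Line 2 (3676.87.04, Ilune, 478 units, $46,308.64):
Base rate for 3676.87.04 is $0.16/unit.
Duty = 478 × $0.16 = $76.48.
Line 3 (0230.59.91, Tyrena, 1,362 kg, $281,470.92):
Base rate for 0230.59.91 is 15.5%.
Origin Tyrena qualifies under the Tyria–Tyrena agreement and 0230.59.91 is covered: preferential rate Free applies instead.
The additional-duty order on 0230.59.91 targets Ilune, not Tyrena; it does not apply.
Duty = $281,470.92 × 0% = $0.00.
Line 4 (4475.96.50, Tyrena, 3,160 kg, $452,859.60):
Base rate for 4475.96.50 is 16%.
Origin Tyrena qualifies under the Tyria–Tyrena agreement and 4475.96.50 is covered: preferential rate 7.5% applies instead.
Duty = $452,859.60 × 7.5% = $33,964.47.
Total = $35,506.22 + $76.48 + $0.00 + $33,964.47 = $69,547.17.

$69,547.17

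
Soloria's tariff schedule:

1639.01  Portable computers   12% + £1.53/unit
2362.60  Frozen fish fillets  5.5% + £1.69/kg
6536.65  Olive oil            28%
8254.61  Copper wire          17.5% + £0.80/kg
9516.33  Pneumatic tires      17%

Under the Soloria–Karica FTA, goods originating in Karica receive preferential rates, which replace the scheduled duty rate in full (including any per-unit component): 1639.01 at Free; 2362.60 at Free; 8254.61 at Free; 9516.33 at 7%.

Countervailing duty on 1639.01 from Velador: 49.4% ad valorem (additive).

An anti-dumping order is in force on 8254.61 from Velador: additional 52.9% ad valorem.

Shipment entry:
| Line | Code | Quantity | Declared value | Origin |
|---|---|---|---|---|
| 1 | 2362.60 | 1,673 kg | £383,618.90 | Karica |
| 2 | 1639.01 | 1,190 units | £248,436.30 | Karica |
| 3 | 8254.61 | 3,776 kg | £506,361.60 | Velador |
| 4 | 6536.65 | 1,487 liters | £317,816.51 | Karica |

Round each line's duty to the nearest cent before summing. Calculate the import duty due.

£448,487.99

Line 1 (2362.60, Karica, 1,673 kg, £383,618.90):
Base rate for 2362.60 is 5.5% + £1.69/kg.
Origin Karica qualifies under the Soloria–Karica agreement and 2362.60 is covered: preferential rate Free applies instead.
Duty = £383,618.90 × 0% = £0.00.
Line 2 (1639.01, Karica, 1,190 units, £248,436.30):
Base rate for 1639.01 is 12% + £1.53/unit.
Origin Karica qualifies under the Soloria–Karica agreement and 1639.01 is covered: preferential rate Free applies instead.
The additional-duty order on 1639.01 targets Velador, not Karica; it does not apply.
Duty = £248,436.30 × 0% = £0.00.
Line 3 (8254.61, Velador, 3,776 kg, £506,361.60):
Base rate for 8254.61 is 17.5% + £0.80/kg.
8254.61 has an FTA preferential rate, but origin Velador is not Karica; base rate stands.
Additional duty on 8254.61 from Velador: +52.9%. Applied ad valorem rate: 17.5% + 52.9% = 70.4%.
Duty = £506,361.60 × 70.4% + 3,776 × £0.80 = £359,499.37.
Line 4 (6536.65, Karica, 1,487 liters, £317,816.51):
Base rate for 6536.65 is 28%.
Origin Karica is the FTA partner but 6536.65 is not on the preference list; base rate stands.
Duty = £317,816.51 × 28% = £88,988.62.
Total = £0.00 + £0.00 + £359,499.37 + £88,988.62 = £448,487.99.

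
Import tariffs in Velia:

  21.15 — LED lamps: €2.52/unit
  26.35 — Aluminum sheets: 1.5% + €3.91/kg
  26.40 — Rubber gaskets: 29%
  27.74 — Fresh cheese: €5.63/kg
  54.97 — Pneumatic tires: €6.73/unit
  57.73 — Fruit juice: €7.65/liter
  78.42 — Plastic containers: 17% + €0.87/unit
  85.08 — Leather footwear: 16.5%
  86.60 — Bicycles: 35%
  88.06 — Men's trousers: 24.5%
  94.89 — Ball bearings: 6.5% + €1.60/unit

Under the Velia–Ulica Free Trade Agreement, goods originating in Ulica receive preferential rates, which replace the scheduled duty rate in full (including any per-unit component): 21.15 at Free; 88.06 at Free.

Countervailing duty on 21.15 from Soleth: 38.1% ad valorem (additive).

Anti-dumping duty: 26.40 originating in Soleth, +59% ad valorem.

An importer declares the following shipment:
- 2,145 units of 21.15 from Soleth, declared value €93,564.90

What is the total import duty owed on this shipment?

€41,053.63

Line 1 (21.15, Soleth, 2,145 units, €93,564.90):
Base rate for 21.15 is €2.52/unit.
21.15 has an FTA preferential rate, but origin Soleth is not Ulica; base rate stands.
Additional duty on 21.15 from Soleth: +38.1% ad valorem. Applied ad valorem rate = 38.1%.
Duty = €93,564.90 × 38.1% + 2,145 × €2.52 = €41,053.63.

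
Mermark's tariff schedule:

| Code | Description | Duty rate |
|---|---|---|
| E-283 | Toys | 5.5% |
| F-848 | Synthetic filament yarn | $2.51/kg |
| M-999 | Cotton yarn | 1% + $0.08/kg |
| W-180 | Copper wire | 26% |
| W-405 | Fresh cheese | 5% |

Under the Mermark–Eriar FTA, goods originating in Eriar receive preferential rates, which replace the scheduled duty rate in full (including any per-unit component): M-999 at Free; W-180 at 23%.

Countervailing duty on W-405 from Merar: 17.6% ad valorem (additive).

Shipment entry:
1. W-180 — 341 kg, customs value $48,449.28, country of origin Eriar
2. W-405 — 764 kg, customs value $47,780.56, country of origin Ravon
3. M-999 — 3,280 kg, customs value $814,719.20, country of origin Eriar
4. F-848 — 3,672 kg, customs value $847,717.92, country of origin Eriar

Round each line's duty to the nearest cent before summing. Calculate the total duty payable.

Line 1 (W-180, Eriar, 341 kg, $48,449.28):
Base rate for W-180 is 26%.
Origin Eriar qualifies under the Mermark–Eriar agreement and W-180 is covered: preferential rate 23% applies instead.
Duty = $48,449.28 × 23% = $11,143.33.
Line 2 (W-405, Ravon, 764 kg, $47,780.56):
Base rate for W-405 is 5%.
The additional-duty order on W-405 targets Merar, not Ravon; it does not apply.
Duty = $47,780.56 × 5% = $2,389.03.
Line 3 (M-999, Eriar, 3,280 kg, $814,719.20):
Base rate for M-999 is 1% + $0.08/kg.
Origin Eriar qualifies under the Mermark–Eriar agreement and M-999 is covered: preferential rate Free applies instead.
Duty = $814,719.20 × 0% = $0.00.
Line 4 (F-848, Eriar, 3,672 kg, $847,717.92):
Base rate for F-848 is $2.51/kg.
Origin Eriar is the FTA partner but F-848 is not on the preference list; base rate stands.
Duty = 3,672 × $2.51 = $9,216.72.
Total = $11,143.33 + $2,389.03 + $0.00 + $9,216.72 = $22,749.08.

$22,749.08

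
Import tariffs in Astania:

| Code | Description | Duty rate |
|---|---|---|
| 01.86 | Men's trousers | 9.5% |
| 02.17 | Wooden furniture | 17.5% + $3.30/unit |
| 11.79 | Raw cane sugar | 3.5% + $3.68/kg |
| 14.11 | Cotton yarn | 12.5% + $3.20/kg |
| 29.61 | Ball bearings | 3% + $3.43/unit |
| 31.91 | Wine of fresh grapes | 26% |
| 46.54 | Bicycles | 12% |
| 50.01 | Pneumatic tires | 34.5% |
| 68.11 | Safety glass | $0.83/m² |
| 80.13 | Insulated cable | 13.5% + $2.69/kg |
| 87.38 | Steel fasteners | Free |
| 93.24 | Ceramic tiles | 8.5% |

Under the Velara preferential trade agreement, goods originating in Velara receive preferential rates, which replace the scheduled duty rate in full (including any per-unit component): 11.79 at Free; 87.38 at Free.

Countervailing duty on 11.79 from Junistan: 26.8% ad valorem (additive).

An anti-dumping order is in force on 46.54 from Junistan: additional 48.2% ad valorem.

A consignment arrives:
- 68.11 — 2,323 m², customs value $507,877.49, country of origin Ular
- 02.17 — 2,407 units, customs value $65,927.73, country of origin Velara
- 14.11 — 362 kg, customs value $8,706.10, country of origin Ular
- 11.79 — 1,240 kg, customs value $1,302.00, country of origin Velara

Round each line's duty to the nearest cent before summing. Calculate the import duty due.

Line 1 (68.11, Ular, 2,323 m², $507,877.49):
Base rate for 68.11 is $0.83/m².
Duty = 2,323 × $0.83 = $1,928.09.
Line 2 (02.17, Velara, 2,407 units, $65,927.73):
Base rate for 02.17 is 17.5% + $3.30/unit.
Origin Velara is the FTA partner but 02.17 is not on the preference list; base rate stands.
Duty = $65,927.73 × 17.5% + 2,407 × $3.30 = $19,480.45.
Line 3 (14.11, Ular, 362 kg, $8,706.10):
Base rate for 14.11 is 12.5% + $3.20/kg.
Duty = $8,706.10 × 12.5% + 362 × $3.20 = $2,246.66.
Line 4 (11.79, Velara, 1,240 kg, $1,302.00):
Base rate for 11.79 is 3.5% + $3.68/kg.
Origin Velara qualifies under the Astania–Velara agreement and 11.79 is covered: preferential rate Free applies instead.
The additional-duty order on 11.79 targets Junistan, not Velara; it does not apply.
Duty = $1,302.00 × 0% = $0.00.
Total = $1,928.09 + $19,480.45 + $2,246.66 + $0.00 = $23,655.20.

$23,655.20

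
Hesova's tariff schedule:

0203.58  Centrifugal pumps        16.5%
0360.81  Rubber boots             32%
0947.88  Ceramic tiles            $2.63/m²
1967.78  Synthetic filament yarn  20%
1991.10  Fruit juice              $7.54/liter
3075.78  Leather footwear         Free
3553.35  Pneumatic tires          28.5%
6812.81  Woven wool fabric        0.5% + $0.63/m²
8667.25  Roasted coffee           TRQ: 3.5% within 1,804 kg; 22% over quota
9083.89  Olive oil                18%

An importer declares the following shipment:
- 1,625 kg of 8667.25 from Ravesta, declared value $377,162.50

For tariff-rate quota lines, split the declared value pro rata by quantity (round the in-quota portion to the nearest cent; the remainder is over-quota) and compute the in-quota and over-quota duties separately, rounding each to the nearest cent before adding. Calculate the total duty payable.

Line 1 (8667.25, Ravesta, 1,625 kg, $377,162.50):
Code 8667.25 is under a tariff-rate quota (threshold 1,804 kg). Quantity 1,625 kg is within the quota, so the in-quota rate 3.5% applies to the full value.
Duty = $377,162.50 × 3.5% = $13,200.69.

$13,200.69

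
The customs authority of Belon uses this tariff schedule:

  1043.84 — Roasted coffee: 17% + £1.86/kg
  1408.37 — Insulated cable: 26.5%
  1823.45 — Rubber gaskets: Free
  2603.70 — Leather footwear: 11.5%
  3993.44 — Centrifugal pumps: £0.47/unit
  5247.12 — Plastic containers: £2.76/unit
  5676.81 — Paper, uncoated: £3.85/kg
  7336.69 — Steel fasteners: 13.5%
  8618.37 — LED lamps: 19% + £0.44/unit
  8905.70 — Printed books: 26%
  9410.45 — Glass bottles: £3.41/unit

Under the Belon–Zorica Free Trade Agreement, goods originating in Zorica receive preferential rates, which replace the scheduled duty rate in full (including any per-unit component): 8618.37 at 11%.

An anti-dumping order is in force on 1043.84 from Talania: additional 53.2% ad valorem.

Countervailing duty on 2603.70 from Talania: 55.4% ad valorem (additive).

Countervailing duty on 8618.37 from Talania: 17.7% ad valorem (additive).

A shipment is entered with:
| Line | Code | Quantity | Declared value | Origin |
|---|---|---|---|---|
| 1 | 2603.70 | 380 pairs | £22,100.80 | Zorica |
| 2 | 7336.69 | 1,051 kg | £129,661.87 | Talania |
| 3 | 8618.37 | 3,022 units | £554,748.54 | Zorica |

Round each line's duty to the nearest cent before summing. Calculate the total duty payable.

£81,068.28

Line 1 (2603.70, Zorica, 380 pairs, £22,100.80):
Base rate for 2603.70 is 11.5%.
Origin Zorica is the FTA partner but 2603.70 is not on the preference list; base rate stands.
The additional-duty order on 2603.70 targets Talania, not Zorica; it does not apply.
Duty = £22,100.80 × 11.5% = £2,541.59.
Line 2 (7336.69, Talania, 1,051 kg, £129,661.87):
Base rate for 7336.69 is 13.5%.
Duty = £129,661.87 × 13.5% = £17,504.35.
Line 3 (8618.37, Zorica, 3,022 units, £554,748.54):
Base rate for 8618.37 is 19% + £0.44/unit.
Origin Zorica qualifies under the Belon–Zorica agreement and 8618.37 is covered: preferential rate 11% applies instead.
The additional-duty order on 8618.37 targets Talania, not Zorica; it does not apply.
Duty = £554,748.54 × 11% = £61,022.34.
Total = £2,541.59 + £17,504.35 + £61,022.34 = £81,068.28.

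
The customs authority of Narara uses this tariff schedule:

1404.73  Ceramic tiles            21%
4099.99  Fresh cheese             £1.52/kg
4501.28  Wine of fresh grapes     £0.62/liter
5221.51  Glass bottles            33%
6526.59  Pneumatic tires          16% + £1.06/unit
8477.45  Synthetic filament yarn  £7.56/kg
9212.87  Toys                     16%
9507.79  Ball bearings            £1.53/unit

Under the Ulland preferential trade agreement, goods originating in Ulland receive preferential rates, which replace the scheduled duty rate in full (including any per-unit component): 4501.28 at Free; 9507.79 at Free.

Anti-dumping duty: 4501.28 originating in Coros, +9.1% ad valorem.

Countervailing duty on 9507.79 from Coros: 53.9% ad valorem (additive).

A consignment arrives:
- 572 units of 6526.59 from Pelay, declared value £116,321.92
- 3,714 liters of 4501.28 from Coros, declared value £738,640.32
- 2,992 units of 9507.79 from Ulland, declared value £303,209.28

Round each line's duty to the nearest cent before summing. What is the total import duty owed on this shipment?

Line 1 (6526.59, Pelay, 572 units, £116,321.92):
Base rate for 6526.59 is 16% + £1.06/unit.
Duty = £116,321.92 × 16% + 572 × £1.06 = £19,217.83.
Line 2 (4501.28, Coros, 3,714 liters, £738,640.32):
Base rate for 4501.28 is £0.62/liter.
4501.28 has an FTA preferential rate, but origin Coros is not Ulland; base rate stands.
Additional duty on 4501.28 from Coros: +9.1% ad valorem. Applied ad valorem rate = 9.1%.
Duty = £738,640.32 × 9.1% + 3,714 × £0.62 = £69,518.95.
Line 3 (9507.79, Ulland, 2,992 units, £303,209.28):
Base rate for 9507.79 is £1.53/unit.
Origin Ulland qualifies under the Narara–Ulland agreement and 9507.79 is covered: preferential rate Free applies instead.
The additional-duty order on 9507.79 targets Coros, not Ulland; it does not apply.
Duty = £303,209.28 × 0% = £0.00.
Total = £19,217.83 + £69,518.95 + £0.00 = £88,736.78.

£88,736.78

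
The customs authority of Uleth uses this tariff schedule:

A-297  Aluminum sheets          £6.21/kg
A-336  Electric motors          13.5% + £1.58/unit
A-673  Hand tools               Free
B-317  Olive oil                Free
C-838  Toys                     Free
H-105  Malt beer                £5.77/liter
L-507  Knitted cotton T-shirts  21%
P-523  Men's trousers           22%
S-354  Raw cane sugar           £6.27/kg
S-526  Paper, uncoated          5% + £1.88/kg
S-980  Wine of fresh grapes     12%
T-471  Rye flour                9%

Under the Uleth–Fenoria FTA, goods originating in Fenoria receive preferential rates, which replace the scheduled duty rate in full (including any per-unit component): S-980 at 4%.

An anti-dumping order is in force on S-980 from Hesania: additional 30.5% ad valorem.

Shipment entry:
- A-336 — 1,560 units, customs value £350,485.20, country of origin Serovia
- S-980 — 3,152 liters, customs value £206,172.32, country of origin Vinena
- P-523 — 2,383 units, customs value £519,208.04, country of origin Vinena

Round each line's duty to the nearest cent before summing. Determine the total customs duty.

£188,746.75

Line 1 (A-336, Serovia, 1,560 units, £350,485.20):
Base rate for A-336 is 13.5% + £1.58/unit.
Duty = £350,485.20 × 13.5% + 1,560 × £1.58 = £49,780.30.
Line 2 (S-980, Vinena, 3,152 liters, £206,172.32):
Base rate for S-980 is 12%.
S-980 has an FTA preferential rate, but origin Vinena is not Fenoria; base rate stands.
The additional-duty order on S-980 targets Hesania, not Vinena; it does not apply.
Duty = £206,172.32 × 12% = £24,740.68.
Line 3 (P-523, Vinena, 2,383 units, £519,208.04):
Base rate for P-523 is 22%.
Duty = £519,208.04 × 22% = £114,225.77.
Total = £49,780.30 + £24,740.68 + £114,225.77 = £188,746.75.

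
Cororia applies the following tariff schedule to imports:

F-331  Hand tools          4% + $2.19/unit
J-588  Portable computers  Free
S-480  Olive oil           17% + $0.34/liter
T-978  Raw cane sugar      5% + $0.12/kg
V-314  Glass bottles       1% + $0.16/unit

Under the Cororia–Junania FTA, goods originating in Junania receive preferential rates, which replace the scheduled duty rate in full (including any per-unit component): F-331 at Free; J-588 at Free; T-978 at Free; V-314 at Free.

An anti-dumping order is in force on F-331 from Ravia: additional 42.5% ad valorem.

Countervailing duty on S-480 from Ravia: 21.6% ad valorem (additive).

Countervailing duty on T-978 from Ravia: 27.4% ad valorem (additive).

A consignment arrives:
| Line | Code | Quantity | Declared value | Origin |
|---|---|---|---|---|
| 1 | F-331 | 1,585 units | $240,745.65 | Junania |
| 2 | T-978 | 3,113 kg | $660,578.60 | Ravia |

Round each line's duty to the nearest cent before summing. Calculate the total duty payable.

$214,401.03

Line 1 (F-331, Junania, 1,585 units, $240,745.65):
Base rate for F-331 is 4% + $2.19/unit.
Origin Junania qualifies under the Cororia–Junania agreement and F-331 is covered: preferential rate Free applies instead.
The additional-duty order on F-331 targets Ravia, not Junania; it does not apply.
Duty = $240,745.65 × 0% = $0.00.
Line 2 (T-978, Ravia, 3,113 kg, $660,578.60):
Base rate for T-978 is 5% + $0.12/kg.
T-978 has an FTA preferential rate, but origin Ravia is not Junania; base rate stands.
Additional duty on T-978 from Ravia: +27.4%. Applied ad valorem rate: 5% + 27.4% = 32.4%.
Duty = $660,578.60 × 32.4% + 3,113 × $0.12 = $214,401.03.
Total = $0.00 + $214,401.03 = $214,401.03.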